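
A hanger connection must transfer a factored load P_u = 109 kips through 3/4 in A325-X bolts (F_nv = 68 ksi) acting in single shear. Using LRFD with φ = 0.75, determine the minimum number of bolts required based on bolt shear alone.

5 bolts

A_b = π·0.75²/4 = 0.4418 in².
Per-bolt design strength φR_n = 0.75 × 68 × 0.4418 × 1 = 22.53 kips.
n ≥ 109 / 22.53 = 4.838 → use 5 bolts.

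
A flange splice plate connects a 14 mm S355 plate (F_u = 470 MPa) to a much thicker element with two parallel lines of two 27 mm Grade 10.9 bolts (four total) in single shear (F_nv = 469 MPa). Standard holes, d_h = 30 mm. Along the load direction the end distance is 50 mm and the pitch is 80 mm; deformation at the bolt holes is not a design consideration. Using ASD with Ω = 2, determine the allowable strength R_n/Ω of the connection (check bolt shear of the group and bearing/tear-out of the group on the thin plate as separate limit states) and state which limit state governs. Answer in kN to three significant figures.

Bolt shear: A_b = π·27²/4 = 572.6 mm²; R_n = 469 × 572.6 × 4 × 1 / 1000 = 1074 kN → 1074 / 2 = 537 kN.
Bearing (1.5 l_c t F_u ≤ 3.0 d t F_u): upper limit = 3.0·27·14·470 / 1000 = 533 kN.
  Edge l_c = 50 − 30/2 = 35 → r_n = 345.4 kN; interior l_c = 80 − 30 = 50 → r_n = 493.5 kN.
  R_n,bearing = 2·345.4 + 2·493.5 = 1678 kN → 1678 / 2 = 839 kN.
Bolt shear governs: 537 kN.

537 kN (bolt shear governs)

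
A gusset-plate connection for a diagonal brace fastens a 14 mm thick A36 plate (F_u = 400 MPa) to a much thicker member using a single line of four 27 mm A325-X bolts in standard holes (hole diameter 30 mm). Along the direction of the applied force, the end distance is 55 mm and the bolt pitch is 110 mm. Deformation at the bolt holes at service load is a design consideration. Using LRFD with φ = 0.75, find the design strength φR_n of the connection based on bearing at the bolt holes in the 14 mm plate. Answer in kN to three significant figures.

1020 kN

Per bolt r_n = 1.2 l_c t F_u ≤ 2.4 d t F_u; upper limit = 2.4 × 27 × 14 × 400 / 1000 = 362.9 kN.
Edge bolt: l_c = 55 − 30/2 = 40 mm → 1.2 × 40 × 14 × 400 / 1000 = 268.8 → r_n = 268.8 kN.
Interior bolts: l_c = 110 − 30 = 80 mm → 1.2 × 80 × 14 × 400 / 1000 = 537.6 → r_n = 362.9 kN.
R_n = 1 × 268.8 + 3 × 362.9 = 1357 kN.
Design strength φR_n = 0.75 × 1357 = 1020 kN.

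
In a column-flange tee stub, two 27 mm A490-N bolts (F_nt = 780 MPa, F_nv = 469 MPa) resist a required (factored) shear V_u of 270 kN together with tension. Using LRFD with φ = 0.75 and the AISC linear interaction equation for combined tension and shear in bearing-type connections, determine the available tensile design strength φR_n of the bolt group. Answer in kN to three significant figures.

422 kN

A_b = π·27²/4 = 572.6 mm²; f_rv = 270 × 1000 / (2 × 572.6) = 235.8 MPa.
F'_nt = 1.3 F_nt − (F_nt / φF_nv) f_rv = 1.3·780 − (780/(0.75·469))·235.8 = 491.2 MPa, capped at F_nt → F'_nt = 491.2 MPa.
R_n = F'_nt · A_b · n = 491.2 × 572.6 × 2 / 1000 = 562.4 kN.
Design strength φR_n = 0.75 × 562.4 = 422 kN.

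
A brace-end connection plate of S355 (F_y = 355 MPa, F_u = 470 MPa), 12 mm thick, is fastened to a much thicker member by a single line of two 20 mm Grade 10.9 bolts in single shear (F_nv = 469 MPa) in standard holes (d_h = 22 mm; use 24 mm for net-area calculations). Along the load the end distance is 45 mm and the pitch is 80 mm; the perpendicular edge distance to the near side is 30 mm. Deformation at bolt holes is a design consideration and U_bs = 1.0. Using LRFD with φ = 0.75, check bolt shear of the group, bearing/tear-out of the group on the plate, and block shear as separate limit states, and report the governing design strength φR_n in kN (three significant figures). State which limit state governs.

Bolt shear: A_b = π·20²/4 = 314.2 mm²; R_n = 469 × 314.2 × 2 × 1 / 1000 = 294.7 kN → 0.75 × 294.7 = 221 kN.
Bearing: edge l_c = 34, r_n = 230.1 kN; interior l_c = 58, r_n = 270.7 kN; R_n = 230.1 + 1·270.7 = 500.8 kN → 376 kN.
Block shear: A_gv = 1500, A_nv = 1068, A_nt = 216 mm²; R_n = min(0.6F_uA_nv, 0.6F_yA_gv) + U_bs·F_u·A_nt = 402.7 kN → 302 kN.
Bolt shear governs: 221 kN.

221 kN (bolt shear governs)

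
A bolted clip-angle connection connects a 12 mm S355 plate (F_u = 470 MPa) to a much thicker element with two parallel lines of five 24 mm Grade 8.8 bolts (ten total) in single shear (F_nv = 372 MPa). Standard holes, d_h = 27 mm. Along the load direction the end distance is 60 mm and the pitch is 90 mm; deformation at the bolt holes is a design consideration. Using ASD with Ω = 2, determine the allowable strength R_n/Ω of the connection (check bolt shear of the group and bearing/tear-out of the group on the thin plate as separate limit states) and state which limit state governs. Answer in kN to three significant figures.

Bolt shear: A_b = π·24²/4 = 452.4 mm²; R_n = 372 × 452.4 × 10 × 1 / 1000 = 1683 kN → 1683 / 2 = 841 kN.
Bearing (1.2 l_c t F_u ≤ 2.4 d t F_u): upper limit = 2.4·24·12·470 / 1000 = 324.9 kN.
  Edge l_c = 60 − 27/2 = 46.5 → r_n = 314.7 kN; interior l_c = 90 − 27 = 63 → r_n = 324.9 kN.
  R_n,bearing = 2·314.7 + 8·324.9 = 3228 kN → 3228 / 2 = 1610 kN.
Bolt shear governs: 841 kN.

841 kN (bolt shear governs)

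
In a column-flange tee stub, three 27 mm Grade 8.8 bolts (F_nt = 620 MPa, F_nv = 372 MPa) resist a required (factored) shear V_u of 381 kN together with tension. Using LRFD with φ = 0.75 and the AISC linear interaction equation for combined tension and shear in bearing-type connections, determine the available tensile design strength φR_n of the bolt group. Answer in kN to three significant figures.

403 kN

A_b = π·27²/4 = 572.6 mm²; f_rv = 381 × 1000 / (3 × 572.6) = 221.8 MPa.
F'_nt = 1.3 F_nt − (F_nt / φF_nv) f_rv = 1.3·620 − (620/(0.75·372))·221.8 = 313.1 MPa, capped at F_nt → F'_nt = 313.1 MPa.
R_n = F'_nt · A_b · n = 313.1 × 572.6 × 3 / 1000 = 537.8 kN.
Design strength φR_n = 0.75 × 537.8 = 403 kN.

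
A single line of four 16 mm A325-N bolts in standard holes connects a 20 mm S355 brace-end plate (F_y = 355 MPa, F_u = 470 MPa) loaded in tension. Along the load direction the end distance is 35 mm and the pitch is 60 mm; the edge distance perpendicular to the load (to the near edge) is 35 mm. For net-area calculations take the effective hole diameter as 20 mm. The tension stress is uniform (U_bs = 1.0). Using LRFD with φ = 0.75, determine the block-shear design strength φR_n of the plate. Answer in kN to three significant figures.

790 kN

Shear plane L_v = 35 + 3·60 = 215 mm; A_gv = 215 × 20 = 4300 mm².
A_nv = (215 − 3.5·20) × 20 = 2900 mm².
A_nt = (35 − 0.5·20) × 20 = 500 mm².
0.6 F_u A_nv = 817.8 kN; 0.6 F_y A_gv = 915.9 kN → shear rupture governs the shear term.
R_n = 817.8 + 1.0 × 470 × 500 / 1000 = 1053 kN.
Design strength φR_n = 0.75 × 1053 = 790 kN.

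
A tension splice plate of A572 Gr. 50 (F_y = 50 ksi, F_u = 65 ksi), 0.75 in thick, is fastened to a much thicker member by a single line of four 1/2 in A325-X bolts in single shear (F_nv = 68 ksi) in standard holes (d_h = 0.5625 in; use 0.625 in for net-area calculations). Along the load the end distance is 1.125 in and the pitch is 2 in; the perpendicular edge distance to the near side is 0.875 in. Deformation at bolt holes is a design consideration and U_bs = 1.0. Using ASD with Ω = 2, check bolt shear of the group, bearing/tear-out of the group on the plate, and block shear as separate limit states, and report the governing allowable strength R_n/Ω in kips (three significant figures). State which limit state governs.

26.7 kips (bolt shear governs)

Bolt shear: A_b = π·0.5²/4 = 0.1963 in²; R_n = 68 × 0.1963 × 4 × 1 = 53.41 kips → 53.41 / 2 = 26.7 kips.
Bearing: edge l_c = 0.8438, r_n = 49.36 kips; interior l_c = 1.438, r_n = 58.5 kips; R_n = 49.36 + 3·58.5 = 224.9 kips → 112 kips.
Block shear: A_gv = 5.344, A_nv = 3.703, A_nt = 0.4219 in²; R_n = min(0.6F_uA_nv, 0.6F_yA_gv) + U_bs·F_u·A_nt = 171.8 kips → 85.9 kips.
Bolt shear governs: 26.7 kips.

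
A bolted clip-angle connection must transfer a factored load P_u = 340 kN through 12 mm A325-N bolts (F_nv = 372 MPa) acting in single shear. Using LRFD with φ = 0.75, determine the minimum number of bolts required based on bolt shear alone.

A_b = π·12²/4 = 113.1 mm².
Per-bolt design strength φR_n = 0.75 × 372 × 113.1 × 1 / 1000 = 31.55 kN.
n ≥ 340 / 31.55 = 10.78 → use 11 bolts.

11 bolts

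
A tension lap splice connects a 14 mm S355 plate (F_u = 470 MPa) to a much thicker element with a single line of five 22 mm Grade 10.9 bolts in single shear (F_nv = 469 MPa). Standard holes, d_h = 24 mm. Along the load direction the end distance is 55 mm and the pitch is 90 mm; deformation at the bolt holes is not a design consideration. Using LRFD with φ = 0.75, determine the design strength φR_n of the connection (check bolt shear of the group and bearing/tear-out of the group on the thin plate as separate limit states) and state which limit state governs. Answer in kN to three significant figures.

Bolt shear: A_b = π·22²/4 = 380.1 mm²; R_n = 469 × 380.1 × 5 × 1 / 1000 = 891.4 kN → 0.75 × 891.4 = 669 kN.
Bearing (1.5 l_c t F_u ≤ 3.0 d t F_u): upper limit = 3.0·22·14·470 / 1000 = 434.3 kN.
  Edge l_c = 55 − 24/2 = 43 → r_n = 424.4 kN; interior l_c = 90 − 24 = 66 → r_n = 434.3 kN.
  R_n,bearing = 1·424.4 + 4·434.3 = 2162 kN → 0.75 × 2162 = 1620 kN.
Bolt shear governs: 669 kN.

669 kN (bolt shear governs)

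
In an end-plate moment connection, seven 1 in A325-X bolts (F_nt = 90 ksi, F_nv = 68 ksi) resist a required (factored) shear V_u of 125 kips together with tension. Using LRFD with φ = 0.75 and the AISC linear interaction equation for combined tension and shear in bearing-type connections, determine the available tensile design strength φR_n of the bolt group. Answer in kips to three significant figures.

A_b = π·1²/4 = 0.7854 in²; f_rv = 125 / (7 × 0.7854) = 22.74 ksi.
F'_nt = 1.3 F_nt − (F_nt / φF_nv) f_rv = 1.3·90 − (90/(0.75·68))·22.74 = 76.88 ksi, capped at F_nt → F'_nt = 76.88 ksi.
R_n = F'_nt · A_b · n = 76.88 × 0.7854 × 7 = 422.7 kips.
Design strength φR_n = 0.75 × 422.7 = 317 kips.

317 kips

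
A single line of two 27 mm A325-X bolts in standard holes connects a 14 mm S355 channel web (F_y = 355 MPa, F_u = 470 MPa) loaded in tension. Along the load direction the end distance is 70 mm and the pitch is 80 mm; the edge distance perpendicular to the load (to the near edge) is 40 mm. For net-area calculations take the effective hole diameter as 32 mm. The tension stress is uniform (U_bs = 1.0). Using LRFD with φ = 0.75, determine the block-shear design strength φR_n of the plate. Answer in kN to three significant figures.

420 kN

Shear plane L_v = 70 + 1·80 = 150 mm; A_gv = 150 × 14 = 2100 mm².
A_nv = (150 − 1.5·32) × 14 = 1428 mm².
A_nt = (40 − 0.5·32) × 14 = 336 mm².
0.6 F_u A_nv = 402.7 kN; 0.6 F_y A_gv = 447.3 kN → shear rupture governs the shear term.
R_n = 402.7 + 1.0 × 470 × 336 / 1000 = 560.6 kN.
Design strength φR_n = 0.75 × 560.6 = 420 kN.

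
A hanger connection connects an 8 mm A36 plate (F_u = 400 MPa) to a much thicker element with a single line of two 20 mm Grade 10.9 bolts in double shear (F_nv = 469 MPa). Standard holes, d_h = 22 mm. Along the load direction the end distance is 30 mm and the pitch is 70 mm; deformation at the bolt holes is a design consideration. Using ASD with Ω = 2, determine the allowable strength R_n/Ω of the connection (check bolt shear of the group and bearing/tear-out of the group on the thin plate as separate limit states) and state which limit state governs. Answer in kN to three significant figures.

Bolt shear: A_b = π·20²/4 = 314.2 mm²; R_n = 469 × 314.2 × 2 × 2 / 1000 = 589.4 kN → 589.4 / 2 = 295 kN.
Bearing (1.2 l_c t F_u ≤ 2.4 d t F_u): upper limit = 2.4·20·8·400 / 1000 = 153.6 kN.
  Edge l_c = 30 − 22/2 = 19 → r_n = 72.96 kN; interior l_c = 70 − 22 = 48 → r_n = 153.6 kN.
  R_n,bearing = 1·72.96 + 1·153.6 = 226.6 kN → 226.6 / 2 = 113 kN.
Bearing governs: 113 kN.

113 kN (bearing governs)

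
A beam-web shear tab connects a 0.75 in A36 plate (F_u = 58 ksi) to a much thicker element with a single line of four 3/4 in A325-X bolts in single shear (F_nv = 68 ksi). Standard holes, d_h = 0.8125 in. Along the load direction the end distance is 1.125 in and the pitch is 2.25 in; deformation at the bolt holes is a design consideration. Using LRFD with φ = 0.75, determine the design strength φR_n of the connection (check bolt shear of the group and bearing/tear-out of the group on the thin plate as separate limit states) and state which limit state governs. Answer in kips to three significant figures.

Bolt shear: A_b = π·0.75²/4 = 0.4418 in²; R_n = 68 × 0.4418 × 4 × 1 = 120.2 kips → 0.75 × 120.2 = 90.1 kips.
Bearing (1.2 l_c t F_u ≤ 2.4 d t F_u): upper limit = 2.4·0.75·0.75·58 = 78.3 kips.
  Edge l_c = 1.125 − 0.8125/2 = 0.7188 → r_n = 37.52 kips; interior l_c = 2.25 − 0.8125 = 1.438 → r_n = 75.04 kips.
  R_n,bearing = 1·37.52 + 3·75.04 = 262.6 kips → 0.75 × 262.6 = 197 kips.
Bolt shear governs: 90.1 kips.

90.1 kips (bolt shear governs)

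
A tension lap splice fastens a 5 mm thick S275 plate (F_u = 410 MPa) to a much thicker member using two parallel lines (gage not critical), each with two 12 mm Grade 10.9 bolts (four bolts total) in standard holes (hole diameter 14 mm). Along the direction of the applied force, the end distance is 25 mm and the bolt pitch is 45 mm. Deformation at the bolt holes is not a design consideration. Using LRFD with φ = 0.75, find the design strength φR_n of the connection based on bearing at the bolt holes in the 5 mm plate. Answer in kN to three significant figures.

Per bolt r_n = 1.5 l_c t F_u ≤ 3.0 d t F_u; upper limit = 3.0 × 12 × 5 × 410 / 1000 = 73.8 kN.
Edge bolt: l_c = 25 − 14/2 = 18 mm → 1.5 × 18 × 5 × 410 / 1000 = 55.35 → r_n = 55.35 kN.
Interior bolts: l_c = 45 − 14 = 31 mm → 1.5 × 31 × 5 × 410 / 1000 = 95.33 → r_n = 73.8 kN.
R_n = 2 × 55.35 + 2 × 73.8 = 258.3 kN.
Design strength φR_n = 0.75 × 258.3 = 194 kN.

194 kN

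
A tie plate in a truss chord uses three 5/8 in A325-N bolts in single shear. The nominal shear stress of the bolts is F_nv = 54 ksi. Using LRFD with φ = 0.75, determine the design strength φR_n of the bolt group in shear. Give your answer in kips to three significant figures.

37.3 kips

A_b = π × 0.625² / 4 = 0.3068 in².
R_n = F_nv · A_b · n · n_s = 54 × 0.3068 × 3 × 1 = 49.7 kips.
Design strength φR_n = 0.75 × 49.7 = 37.3 kips.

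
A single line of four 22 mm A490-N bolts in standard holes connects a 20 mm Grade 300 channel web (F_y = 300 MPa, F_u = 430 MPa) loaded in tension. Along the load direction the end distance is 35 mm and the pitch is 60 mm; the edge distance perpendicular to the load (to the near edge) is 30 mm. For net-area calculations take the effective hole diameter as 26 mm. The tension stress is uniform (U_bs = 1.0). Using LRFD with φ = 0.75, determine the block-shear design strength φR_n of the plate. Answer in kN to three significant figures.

Shear plane L_v = 35 + 3·60 = 215 mm; A_gv = 215 × 20 = 4300 mm².
A_nv = (215 − 3.5·26) × 20 = 2480 mm².
A_nt = (30 − 0.5·26) × 20 = 340 mm².
0.6 F_u A_nv = 639.8 kN; 0.6 F_y A_gv = 774 kN → shear rupture governs the shear term.
R_n = 639.8 + 1.0 × 430 × 340 / 1000 = 786 kN.
Design strength φR_n = 0.75 × 786 = 590 kN.

590 kN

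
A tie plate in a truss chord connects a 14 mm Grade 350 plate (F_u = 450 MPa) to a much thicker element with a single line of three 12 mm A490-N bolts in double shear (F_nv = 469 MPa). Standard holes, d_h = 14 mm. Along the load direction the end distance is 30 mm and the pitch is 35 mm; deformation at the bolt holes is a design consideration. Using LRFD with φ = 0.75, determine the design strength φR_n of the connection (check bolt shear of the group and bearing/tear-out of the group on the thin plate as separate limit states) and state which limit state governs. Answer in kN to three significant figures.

239 kN (bolt shear governs)

Bolt shear: A_b = π·12²/4 = 113.1 mm²; R_n = 469 × 113.1 × 3 × 2 / 1000 = 318.3 kN → 0.75 × 318.3 = 239 kN.
Bearing (1.2 l_c t F_u ≤ 2.4 d t F_u): upper limit = 2.4·12·14·450 / 1000 = 181.4 kN.
  Edge l_c = 30 − 14/2 = 23 → r_n = 173.9 kN; interior l_c = 35 − 14 = 21 → r_n = 158.8 kN.
  R_n,bearing = 1·173.9 + 2·158.8 = 491.4 kN → 0.75 × 491.4 = 369 kN.
Bolt shear governs: 239 kN.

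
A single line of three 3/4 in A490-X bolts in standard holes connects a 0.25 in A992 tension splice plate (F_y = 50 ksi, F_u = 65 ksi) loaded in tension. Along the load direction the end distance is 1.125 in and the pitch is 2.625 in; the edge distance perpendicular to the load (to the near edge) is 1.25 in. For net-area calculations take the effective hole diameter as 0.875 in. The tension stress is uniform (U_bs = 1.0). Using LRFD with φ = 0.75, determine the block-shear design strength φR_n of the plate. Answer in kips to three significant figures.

40.5 kips

Shear plane L_v = 1.125 + 2·2.625 = 6.375 in; A_gv = 6.375 × 0.25 = 1.594 in².
A_nv = (6.375 − 2.5·0.875) × 0.25 = 1.047 in².
A_nt = (1.25 − 0.5·0.875) × 0.25 = 0.2031 in².
0.6 F_u A_nv = 40.83 kips; 0.6 F_y A_gv = 47.81 kips → shear rupture governs the shear term.
R_n = 40.83 + 1.0 × 65 × 0.2031 = 54.03 kips.
Design strength φR_n = 0.75 × 54.03 = 40.5 kips.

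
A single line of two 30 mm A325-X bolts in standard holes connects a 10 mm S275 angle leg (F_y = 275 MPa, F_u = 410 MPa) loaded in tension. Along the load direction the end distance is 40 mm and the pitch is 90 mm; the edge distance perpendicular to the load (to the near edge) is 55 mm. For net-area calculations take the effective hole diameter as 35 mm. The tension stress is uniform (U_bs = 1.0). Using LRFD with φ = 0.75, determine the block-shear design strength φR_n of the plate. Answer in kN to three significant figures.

258 kN

Shear plane L_v = 40 + 1·90 = 130 mm; A_gv = 130 × 10 = 1300 mm².
A_nv = (130 − 1.5·35) × 10 = 775 mm².
A_nt = (55 − 0.5·35) × 10 = 375 mm².
0.6 F_u A_nv = 190.7 kN; 0.6 F_y A_gv = 214.5 kN → shear rupture governs the shear term.
R_n = 190.7 + 1.0 × 410 × 375 / 1000 = 344.4 kN.
Design strength φR_n = 0.75 × 344.4 = 258 kN.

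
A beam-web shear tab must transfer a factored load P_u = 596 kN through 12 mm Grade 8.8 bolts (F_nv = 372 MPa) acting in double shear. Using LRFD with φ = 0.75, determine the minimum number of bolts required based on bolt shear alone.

10 bolts

A_b = π·12²/4 = 113.1 mm².
Per-bolt design strength φR_n = 0.75 × 372 × 113.1 × 2 / 1000 = 63.11 kN.
n ≥ 596 / 63.11 = 9.444 → use 10 bolts.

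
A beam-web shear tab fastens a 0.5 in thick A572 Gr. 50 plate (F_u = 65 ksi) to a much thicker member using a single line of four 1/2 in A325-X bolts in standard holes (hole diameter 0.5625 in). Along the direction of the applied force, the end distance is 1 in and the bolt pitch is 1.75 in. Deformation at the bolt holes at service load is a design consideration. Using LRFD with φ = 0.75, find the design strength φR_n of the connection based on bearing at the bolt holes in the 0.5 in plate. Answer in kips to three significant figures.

109 kips

Per bolt r_n = 1.2 l_c t F_u ≤ 2.4 d t F_u; upper limit = 2.4 × 0.5 × 0.5 × 65 = 39 kips.
Edge bolt: l_c = 1 − 0.5625/2 = 0.7188 in → 1.2 × 0.7188 × 0.5 × 65 = 28.03 → r_n = 28.03 kips.
Interior bolts: l_c = 1.75 − 0.5625 = 1.188 in → 1.2 × 1.188 × 0.5 × 65 = 46.31 → r_n = 39 kips.
R_n = 1 × 28.03 + 3 × 39 = 145 kips.
Design strength φR_n = 0.75 × 145 = 109 kips.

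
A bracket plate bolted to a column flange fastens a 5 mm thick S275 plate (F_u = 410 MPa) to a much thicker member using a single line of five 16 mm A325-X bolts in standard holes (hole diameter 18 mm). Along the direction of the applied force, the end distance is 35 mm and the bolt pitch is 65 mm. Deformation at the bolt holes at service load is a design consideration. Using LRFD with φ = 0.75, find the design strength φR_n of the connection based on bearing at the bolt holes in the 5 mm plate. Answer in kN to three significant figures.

Per bolt r_n = 1.2 l_c t F_u ≤ 2.4 d t F_u; upper limit = 2.4 × 16 × 5 × 410 / 1000 = 78.72 kN.
Edge bolt: l_c = 35 − 18/2 = 26 mm → 1.2 × 26 × 5 × 410 / 1000 = 63.96 → r_n = 63.96 kN.
Interior bolts: l_c = 65 − 18 = 47 mm → 1.2 × 47 × 5 × 410 / 1000 = 115.6 → r_n = 78.72 kN.
R_n = 1 × 63.96 + 4 × 78.72 = 378.8 kN.
Design strength φR_n = 0.75 × 378.8 = 284 kN.

284 kN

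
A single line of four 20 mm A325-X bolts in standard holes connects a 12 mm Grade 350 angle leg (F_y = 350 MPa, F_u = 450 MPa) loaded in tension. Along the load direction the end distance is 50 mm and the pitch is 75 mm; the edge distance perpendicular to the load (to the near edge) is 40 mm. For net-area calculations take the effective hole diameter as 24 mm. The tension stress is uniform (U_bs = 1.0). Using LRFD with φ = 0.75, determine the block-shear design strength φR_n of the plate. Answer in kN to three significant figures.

578 kN

Shear plane L_v = 50 + 3·75 = 275 mm; A_gv = 275 × 12 = 3300 mm².
A_nv = (275 − 3.5·24) × 12 = 2292 mm².
A_nt = (40 − 0.5·24) × 12 = 336 mm².
0.6 F_u A_nv = 618.8 kN; 0.6 F_y A_gv = 693 kN → shear rupture governs the shear term.
R_n = 618.8 + 1.0 × 450 × 336 / 1000 = 770 kN.
Design strength φR_n = 0.75 × 770 = 578 kN.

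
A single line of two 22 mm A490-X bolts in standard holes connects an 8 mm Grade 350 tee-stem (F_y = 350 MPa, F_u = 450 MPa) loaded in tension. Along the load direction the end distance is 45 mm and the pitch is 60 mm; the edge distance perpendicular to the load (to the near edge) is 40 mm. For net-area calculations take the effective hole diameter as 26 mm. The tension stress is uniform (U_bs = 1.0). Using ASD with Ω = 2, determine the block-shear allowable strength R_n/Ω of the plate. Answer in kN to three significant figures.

Shear plane L_v = 45 + 1·60 = 105 mm; A_gv = 105 × 8 = 840 mm².
A_nv = (105 − 1.5·26) × 8 = 528 mm².
A_nt = (40 − 0.5·26) × 8 = 216 mm².
0.6 F_u A_nv = 142.6 kN; 0.6 F_y A_gv = 176.4 kN → shear rupture governs the shear term.
R_n = 142.6 + 1.0 × 450 × 216 / 1000 = 239.8 kN.
Allowable strength R_n/Ω = 239.8 / 2 = 120 kN.

120 kN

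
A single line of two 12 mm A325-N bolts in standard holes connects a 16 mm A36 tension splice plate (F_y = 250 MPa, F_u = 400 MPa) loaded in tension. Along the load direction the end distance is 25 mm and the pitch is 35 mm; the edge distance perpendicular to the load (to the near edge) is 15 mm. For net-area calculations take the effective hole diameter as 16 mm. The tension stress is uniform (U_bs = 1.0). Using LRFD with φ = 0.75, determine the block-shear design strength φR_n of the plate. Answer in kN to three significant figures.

137 kN

Shear plane L_v = 25 + 1·35 = 60 mm; A_gv = 60 × 16 = 960 mm².
A_nv = (60 − 1.5·16) × 16 = 576 mm².
A_nt = (15 − 0.5·16) × 16 = 112 mm².
0.6 F_u A_nv = 138.2 kN; 0.6 F_y A_gv = 144 kN → shear rupture governs the shear term.
R_n = 138.2 + 1.0 × 400 × 112 / 1000 = 183 kN.
Design strength φR_n = 0.75 × 183 = 137 kN.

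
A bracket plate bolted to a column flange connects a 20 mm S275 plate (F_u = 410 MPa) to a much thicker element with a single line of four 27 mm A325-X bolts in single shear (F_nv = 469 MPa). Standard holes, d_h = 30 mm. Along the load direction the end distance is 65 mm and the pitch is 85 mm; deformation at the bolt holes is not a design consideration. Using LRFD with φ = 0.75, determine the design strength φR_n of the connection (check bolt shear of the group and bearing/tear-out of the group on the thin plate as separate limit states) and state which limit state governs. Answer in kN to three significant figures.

806 kN (bolt shear governs)

Bolt shear: A_b = π·27²/4 = 572.6 mm²; R_n = 469 × 572.6 × 4 × 1 / 1000 = 1074 kN → 0.75 × 1074 = 806 kN.
Bearing (1.5 l_c t F_u ≤ 3.0 d t F_u): upper limit = 3.0·27·20·410 / 1000 = 664.2 kN.
  Edge l_c = 65 − 30/2 = 50 → r_n = 615 kN; interior l_c = 85 − 30 = 55 → r_n = 664.2 kN.
  R_n,bearing = 1·615 + 3·664.2 = 2608 kN → 0.75 × 2608 = 1960 kN.
Bolt shear governs: 806 kN.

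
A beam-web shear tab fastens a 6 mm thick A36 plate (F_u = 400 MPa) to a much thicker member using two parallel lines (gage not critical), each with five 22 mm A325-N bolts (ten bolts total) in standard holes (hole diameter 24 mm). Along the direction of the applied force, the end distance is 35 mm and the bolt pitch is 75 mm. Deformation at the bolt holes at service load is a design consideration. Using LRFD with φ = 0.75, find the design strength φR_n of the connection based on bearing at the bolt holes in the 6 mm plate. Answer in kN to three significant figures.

860 kN

Per bolt r_n = 1.2 l_c t F_u ≤ 2.4 d t F_u; upper limit = 2.4 × 22 × 6 × 400 / 1000 = 126.7 kN.
Edge bolt: l_c = 35 − 24/2 = 23 mm → 1.2 × 23 × 6 × 400 / 1000 = 66.24 → r_n = 66.24 kN.
Interior bolts: l_c = 75 − 24 = 51 mm → 1.2 × 51 × 6 × 400 / 1000 = 146.9 → r_n = 126.7 kN.
R_n = 2 × 66.24 + 8 × 126.7 = 1146 kN.
Design strength φR_n = 0.75 × 1146 = 860 kN.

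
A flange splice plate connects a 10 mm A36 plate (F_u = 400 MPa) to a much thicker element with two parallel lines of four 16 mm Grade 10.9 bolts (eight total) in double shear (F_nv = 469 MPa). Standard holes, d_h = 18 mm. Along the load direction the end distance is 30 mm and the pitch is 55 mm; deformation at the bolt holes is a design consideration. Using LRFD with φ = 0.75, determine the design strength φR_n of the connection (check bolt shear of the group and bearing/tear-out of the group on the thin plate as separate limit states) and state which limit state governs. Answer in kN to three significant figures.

Bolt shear: A_b = π·16²/4 = 201.1 mm²; R_n = 469 × 201.1 × 8 × 2 / 1000 = 1509 kN → 0.75 × 1509 = 1130 kN.
Bearing (1.2 l_c t F_u ≤ 2.4 d t F_u): upper limit = 2.4·16·10·400 / 1000 = 153.6 kN.
  Edge l_c = 30 − 18/2 = 21 → r_n = 100.8 kN; interior l_c = 55 − 18 = 37 → r_n = 153.6 kN.
  R_n,bearing = 2·100.8 + 6·153.6 = 1123 kN → 0.75 × 1123 = 842 kN.
Bearing governs: 842 kN.

842 kN (bearing governs)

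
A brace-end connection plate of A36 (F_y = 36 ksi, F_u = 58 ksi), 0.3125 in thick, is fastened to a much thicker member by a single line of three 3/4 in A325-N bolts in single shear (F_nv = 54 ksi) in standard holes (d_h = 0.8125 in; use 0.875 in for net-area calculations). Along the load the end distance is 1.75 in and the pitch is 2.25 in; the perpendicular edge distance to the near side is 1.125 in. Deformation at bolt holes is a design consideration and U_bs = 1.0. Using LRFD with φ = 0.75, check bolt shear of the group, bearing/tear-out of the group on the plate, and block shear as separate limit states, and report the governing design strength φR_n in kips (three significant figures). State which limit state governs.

41 kips (block shear governs)

Bolt shear: A_b = π·0.75²/4 = 0.4418 in²; R_n = 54 × 0.4418 × 3 × 1 = 71.57 kips → 0.75 × 71.57 = 53.7 kips.
Bearing: edge l_c = 1.344, r_n = 29.23 kips; interior l_c = 1.438, r_n = 31.27 kips; R_n = 29.23 + 2·31.27 = 91.76 kips → 68.8 kips.
Block shear: A_gv = 1.953, A_nv = 1.27, A_nt = 0.2148 in²; R_n = min(0.6F_uA_nv, 0.6F_yA_gv) + U_bs·F_u·A_nt = 54.65 kips → 41 kips.
Block shear governs: 41 kips.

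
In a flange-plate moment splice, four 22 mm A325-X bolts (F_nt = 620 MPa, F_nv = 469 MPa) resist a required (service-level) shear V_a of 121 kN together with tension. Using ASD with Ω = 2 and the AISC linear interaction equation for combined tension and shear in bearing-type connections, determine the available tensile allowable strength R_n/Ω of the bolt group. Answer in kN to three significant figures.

453 kN

A_b = π·22²/4 = 380.1 mm²; f_rv = 121 × 1000 / (4 × 380.1) = 79.58 MPa.
F'_nt = 1.3 F_nt − (Ω F_nt / F_nv) f_rv = 1.3·620 − (2·620/469)·79.58 = 595.6 MPa, capped at F_nt → F'_nt = 595.6 MPa.
R_n = F'_nt · A_b · n = 595.6 × 380.1 × 4 / 1000 = 905.6 kN.
Allowable strength R_n/Ω = 905.6 / 2 = 453 kN.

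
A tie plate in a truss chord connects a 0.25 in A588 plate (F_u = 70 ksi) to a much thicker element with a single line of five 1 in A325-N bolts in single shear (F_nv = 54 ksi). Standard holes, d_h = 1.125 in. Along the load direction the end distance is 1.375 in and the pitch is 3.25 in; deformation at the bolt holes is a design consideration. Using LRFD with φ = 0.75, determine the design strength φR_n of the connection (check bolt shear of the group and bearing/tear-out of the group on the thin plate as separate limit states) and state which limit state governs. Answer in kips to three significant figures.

139 kips (bearing governs)

Bolt shear: A_b = π·1²/4 = 0.7854 in²; R_n = 54 × 0.7854 × 5 × 1 = 212.1 kips → 0.75 × 212.1 = 159 kips.
Bearing (1.2 l_c t F_u ≤ 2.4 d t F_u): upper limit = 2.4·1·0.25·70 = 42 kips.
  Edge l_c = 1.375 − 1.125/2 = 0.8125 → r_n = 17.06 kips; interior l_c = 3.25 − 1.125 = 2.125 → r_n = 42 kips.
  R_n,bearing = 1·17.06 + 4·42 = 185.1 kips → 0.75 × 185.1 = 139 kips.
Bearing governs: 139 kips.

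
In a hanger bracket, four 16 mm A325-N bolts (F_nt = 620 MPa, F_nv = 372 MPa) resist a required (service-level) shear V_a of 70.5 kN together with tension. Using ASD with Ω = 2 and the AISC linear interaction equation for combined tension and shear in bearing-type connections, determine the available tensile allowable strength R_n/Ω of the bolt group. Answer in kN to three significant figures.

A_b = π·16²/4 = 201.1 mm²; f_rv = 70.5 × 1000 / (4 × 201.1) = 87.66 MPa.
F'_nt = 1.3 F_nt − (Ω F_nt / F_nv) f_rv = 1.3·620 − (2·620/372)·87.66 = 513.8 MPa, capped at F_nt → F'_nt = 513.8 MPa.
R_n = F'_nt · A_b · n = 513.8 × 201.1 × 4 / 1000 = 413.2 kN.
Allowable strength R_n/Ω = 413.2 / 2 = 207 kN.

207 kN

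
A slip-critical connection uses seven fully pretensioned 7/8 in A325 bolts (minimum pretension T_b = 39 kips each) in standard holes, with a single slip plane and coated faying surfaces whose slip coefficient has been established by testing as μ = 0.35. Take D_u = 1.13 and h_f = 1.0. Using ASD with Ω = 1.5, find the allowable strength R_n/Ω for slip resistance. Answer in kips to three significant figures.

R_n = μ · D_u · h_f · T_b · n_s · n_b = 0.35 × 1.13 × 1.0 × 39 × 1 × 7 = 108 kips.
Allowable strength R_n/Ω = 108 / 1.5 = 72 kips.

72 kips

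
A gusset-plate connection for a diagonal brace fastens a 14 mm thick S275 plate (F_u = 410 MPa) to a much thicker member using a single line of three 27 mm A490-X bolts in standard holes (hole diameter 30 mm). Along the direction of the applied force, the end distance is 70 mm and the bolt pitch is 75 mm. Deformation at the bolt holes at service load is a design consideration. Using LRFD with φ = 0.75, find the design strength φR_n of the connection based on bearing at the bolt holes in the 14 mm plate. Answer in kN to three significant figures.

Per bolt r_n = 1.2 l_c t F_u ≤ 2.4 d t F_u; upper limit = 2.4 × 27 × 14 × 410 / 1000 = 372 kN.
Edge bolt: l_c = 70 − 30/2 = 55 mm → 1.2 × 55 × 14 × 410 / 1000 = 378.8 → r_n = 372 kN.
Interior bolts: l_c = 75 − 30 = 45 mm → 1.2 × 45 × 14 × 410 / 1000 = 310 → r_n = 310 kN.
R_n = 1 × 372 + 2 × 310 = 991.9 kN.
Design strength φR_n = 0.75 × 991.9 = 744 kN.

744 kN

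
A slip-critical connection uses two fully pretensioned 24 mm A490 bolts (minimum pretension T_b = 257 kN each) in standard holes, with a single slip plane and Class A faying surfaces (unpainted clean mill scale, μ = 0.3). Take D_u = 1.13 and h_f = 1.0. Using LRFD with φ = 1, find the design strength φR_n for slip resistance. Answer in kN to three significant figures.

174 kN

R_n = μ · D_u · h_f · T_b · n_s · n_b = 0.3 × 1.13 × 1.0 × 257 × 1 × 2 = 174.2 kN.
Design strength φR_n = 1 × 174.2 = 174 kN.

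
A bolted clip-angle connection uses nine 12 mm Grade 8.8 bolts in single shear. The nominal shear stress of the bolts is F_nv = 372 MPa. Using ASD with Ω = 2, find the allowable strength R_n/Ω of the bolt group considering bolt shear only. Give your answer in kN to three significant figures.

A_b = π × 12² / 4 = 113.1 mm².
R_n = F_nv · A_b · n · n_s = 372 × 113.1 × 9 × 1 / 1000 = 378.6 kN.
Allowable strength R_n/Ω = 378.6 / 2 = 189 kN.

189 kN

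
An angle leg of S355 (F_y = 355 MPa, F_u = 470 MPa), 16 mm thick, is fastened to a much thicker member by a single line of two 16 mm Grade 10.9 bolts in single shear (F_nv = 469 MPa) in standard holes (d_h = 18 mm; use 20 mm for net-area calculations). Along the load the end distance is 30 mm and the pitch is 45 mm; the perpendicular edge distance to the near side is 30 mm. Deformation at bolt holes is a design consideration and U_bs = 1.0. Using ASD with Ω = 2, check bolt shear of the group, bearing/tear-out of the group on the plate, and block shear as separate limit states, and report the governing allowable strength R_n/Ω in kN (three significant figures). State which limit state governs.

Bolt shear: A_b = π·16²/4 = 201.1 mm²; R_n = 469 × 201.1 × 2 × 1 / 1000 = 188.6 kN → 188.6 / 2 = 94.3 kN.
Bearing: edge l_c = 21, r_n = 189.5 kN; interior l_c = 27, r_n = 243.6 kN; R_n = 189.5 + 1·243.6 = 433.2 kN → 217 kN.
Block shear: A_gv = 1200, A_nv = 720, A_nt = 320 mm²; R_n = min(0.6F_uA_nv, 0.6F_yA_gv) + U_bs·F_u·A_nt = 353.4 kN → 177 kN.
Bolt shear governs: 94.3 kN.

94.3 kN (bolt shear governs)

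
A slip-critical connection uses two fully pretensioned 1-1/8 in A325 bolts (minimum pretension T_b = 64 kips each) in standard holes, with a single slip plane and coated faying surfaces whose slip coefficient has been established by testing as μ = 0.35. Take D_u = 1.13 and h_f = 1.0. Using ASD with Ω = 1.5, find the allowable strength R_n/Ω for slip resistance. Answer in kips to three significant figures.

33.7 kips

R_n = μ · D_u · h_f · T_b · n_s · n_b = 0.35 × 1.13 × 1.0 × 64 × 1 × 2 = 50.62 kips.
Allowable strength R_n/Ω = 50.62 / 1.5 = 33.7 kips.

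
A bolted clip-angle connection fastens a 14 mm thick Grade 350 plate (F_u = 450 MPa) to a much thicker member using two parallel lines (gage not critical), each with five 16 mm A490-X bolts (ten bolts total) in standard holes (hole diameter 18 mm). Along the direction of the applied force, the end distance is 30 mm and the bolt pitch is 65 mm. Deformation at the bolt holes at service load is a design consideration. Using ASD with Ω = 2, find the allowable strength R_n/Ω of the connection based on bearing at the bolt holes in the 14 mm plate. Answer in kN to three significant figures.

1130 kN

Per bolt r_n = 1.2 l_c t F_u ≤ 2.4 d t F_u; upper limit = 2.4 × 16 × 14 × 450 / 1000 = 241.9 kN.
Edge bolt: l_c = 30 − 18/2 = 21 mm → 1.2 × 21 × 14 × 450 / 1000 = 158.8 → r_n = 158.8 kN.
Interior bolts: l_c = 65 − 18 = 47 mm → 1.2 × 47 × 14 × 450 / 1000 = 355.3 → r_n = 241.9 kN.
R_n = 2 × 158.8 + 8 × 241.9 = 2253 kN.
Allowable strength R_n/Ω = 2253 / 2 = 1130 kN.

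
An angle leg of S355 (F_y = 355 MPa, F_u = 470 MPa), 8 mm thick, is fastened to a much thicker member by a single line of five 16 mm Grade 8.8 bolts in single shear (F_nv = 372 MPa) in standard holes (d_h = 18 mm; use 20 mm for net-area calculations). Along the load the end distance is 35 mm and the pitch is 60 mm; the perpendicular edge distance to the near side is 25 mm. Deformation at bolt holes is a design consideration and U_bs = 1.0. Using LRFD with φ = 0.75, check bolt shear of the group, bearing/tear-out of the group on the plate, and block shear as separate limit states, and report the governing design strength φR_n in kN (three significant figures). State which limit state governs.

280 kN (bolt shear governs)

Bolt shear: A_b = π·16²/4 = 201.1 mm²; R_n = 372 × 201.1 × 5 × 1 / 1000 = 374 kN → 0.75 × 374 = 280 kN.
Bearing: edge l_c = 26, r_n = 117.3 kN; interior l_c = 42, r_n = 144.4 kN; R_n = 117.3 + 4·144.4 = 694.8 kN → 521 kN.
Block shear: A_gv = 2200, A_nv = 1480, A_nt = 120 mm²; R_n = min(0.6F_uA_nv, 0.6F_yA_gv) + U_bs·F_u·A_nt = 473.8 kN → 355 kN.
Bolt shear governs: 280 kN.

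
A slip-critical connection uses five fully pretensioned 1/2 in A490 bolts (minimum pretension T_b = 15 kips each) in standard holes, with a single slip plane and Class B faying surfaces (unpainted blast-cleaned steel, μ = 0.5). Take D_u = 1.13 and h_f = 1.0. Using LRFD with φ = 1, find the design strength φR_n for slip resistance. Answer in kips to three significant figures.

R_n = μ · D_u · h_f · T_b · n_s · n_b = 0.5 × 1.13 × 1.0 × 15 × 1 × 5 = 42.38 kips.
Design strength φR_n = 1 × 42.38 = 42.4 kips.

42.4 kips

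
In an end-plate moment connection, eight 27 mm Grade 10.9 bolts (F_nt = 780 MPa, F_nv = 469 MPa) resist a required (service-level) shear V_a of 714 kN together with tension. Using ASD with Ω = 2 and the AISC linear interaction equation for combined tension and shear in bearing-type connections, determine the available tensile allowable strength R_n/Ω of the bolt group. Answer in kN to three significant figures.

1130 kN

A_b = π·27²/4 = 572.6 mm²; f_rv = 714 × 1000 / (8 × 572.6) = 155.9 MPa.
F'_nt = 1.3 F_nt − (Ω F_nt / F_nv) f_rv = 1.3·780 − (2·780/469)·155.9 = 495.5 MPa, capped at F_nt → F'_nt = 495.5 MPa.
R_n = F'_nt · A_b · n = 495.5 × 572.6 × 8 / 1000 = 2270 kN.
Allowable strength R_n/Ω = 2270 / 2 = 1130 kN.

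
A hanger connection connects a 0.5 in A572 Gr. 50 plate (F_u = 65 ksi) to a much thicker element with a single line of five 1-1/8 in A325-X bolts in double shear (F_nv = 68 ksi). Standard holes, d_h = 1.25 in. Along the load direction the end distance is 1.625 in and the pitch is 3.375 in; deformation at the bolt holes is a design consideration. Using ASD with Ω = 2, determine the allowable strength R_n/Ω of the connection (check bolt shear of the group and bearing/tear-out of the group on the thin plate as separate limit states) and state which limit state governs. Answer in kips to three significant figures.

185 kips (bearing governs)

Bolt shear: A_b = π·1.125²/4 = 0.994 in²; R_n = 68 × 0.994 × 5 × 2 = 675.9 kips → 675.9 / 2 = 338 kips.
Bearing (1.2 l_c t F_u ≤ 2.4 d t F_u): upper limit = 2.4·1.125·0.5·65 = 87.75 kips.
  Edge l_c = 1.625 − 1.25/2 = 1 → r_n = 39 kips; interior l_c = 3.375 − 1.25 = 2.125 → r_n = 82.88 kips.
  R_n,bearing = 1·39 + 4·82.88 = 370.5 kips → 370.5 / 2 = 185 kips.
Bearing governs: 185 kips.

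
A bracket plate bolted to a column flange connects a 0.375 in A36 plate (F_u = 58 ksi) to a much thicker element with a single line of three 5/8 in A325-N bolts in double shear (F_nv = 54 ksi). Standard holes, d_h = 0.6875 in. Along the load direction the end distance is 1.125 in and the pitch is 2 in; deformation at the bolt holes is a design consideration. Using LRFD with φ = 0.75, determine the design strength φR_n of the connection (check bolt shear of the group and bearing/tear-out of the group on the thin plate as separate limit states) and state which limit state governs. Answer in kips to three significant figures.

64.2 kips (bearing governs)

Bolt shear: A_b = π·0.625²/4 = 0.3068 in²; R_n = 54 × 0.3068 × 3 × 2 = 99.4 kips → 0.75 × 99.4 = 74.6 kips.
Bearing (1.2 l_c t F_u ≤ 2.4 d t F_u): upper limit = 2.4·0.625·0.375·58 = 32.62 kips.
  Edge l_c = 1.125 − 0.6875/2 = 0.7812 → r_n = 20.39 kips; interior l_c = 2 − 0.6875 = 1.312 → r_n = 32.62 kips.
  R_n,bearing = 1·20.39 + 2·32.62 = 85.64 kips → 0.75 × 85.64 = 64.2 kips.
Bearing governs: 64.2 kips.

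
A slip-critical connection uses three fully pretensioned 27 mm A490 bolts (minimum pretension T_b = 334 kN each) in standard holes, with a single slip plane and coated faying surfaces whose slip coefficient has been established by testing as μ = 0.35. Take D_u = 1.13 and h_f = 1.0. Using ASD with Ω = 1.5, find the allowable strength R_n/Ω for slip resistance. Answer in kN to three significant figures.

R_n = μ · D_u · h_f · T_b · n_s · n_b = 0.35 × 1.13 × 1.0 × 334 × 1 × 3 = 396.3 kN.
Allowable strength R_n/Ω = 396.3 / 1.5 = 264 kN.

264 kN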